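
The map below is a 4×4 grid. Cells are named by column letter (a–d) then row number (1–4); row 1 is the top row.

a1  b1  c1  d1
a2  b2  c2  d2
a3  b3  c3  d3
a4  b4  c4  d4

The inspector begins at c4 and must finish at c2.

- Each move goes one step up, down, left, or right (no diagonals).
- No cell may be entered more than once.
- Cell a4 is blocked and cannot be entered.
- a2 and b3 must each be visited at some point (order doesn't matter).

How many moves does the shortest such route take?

6

Any route passes through a2 and b3 in some order between c4 and c2. Summing Manhattan distances along each leg and taking the cheapest ordering (c4 → b3 → a2 → c2) gives a lower bound of 2 + 2 + 2 = 6 moves.
A route of 6 moves achieves this: c4 → c3 → b3 → a3 → a2 → b2 → c2.
Since 6 matches the lower bound, it is optimal.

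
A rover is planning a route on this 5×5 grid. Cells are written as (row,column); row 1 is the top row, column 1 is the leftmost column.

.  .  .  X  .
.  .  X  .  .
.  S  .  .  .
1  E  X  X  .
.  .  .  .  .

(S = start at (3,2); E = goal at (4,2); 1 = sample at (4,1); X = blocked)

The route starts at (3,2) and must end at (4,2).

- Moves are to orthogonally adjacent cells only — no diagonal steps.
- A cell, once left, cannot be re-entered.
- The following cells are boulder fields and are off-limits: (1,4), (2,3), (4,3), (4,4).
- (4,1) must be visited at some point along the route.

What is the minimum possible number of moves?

3

Any route passes through (4,1) somewhere between (3,2) and (4,2). Summing Manhattan distances along the two legs ((3,2) → (4,1) → (4,2)) gives a lower bound of 2 + 1 = 3 moves.
A route of 3 moves achieves this: (3,2) → (3,1) → (4,1) → (4,2).
Since 3 matches the lower bound, it is optimal.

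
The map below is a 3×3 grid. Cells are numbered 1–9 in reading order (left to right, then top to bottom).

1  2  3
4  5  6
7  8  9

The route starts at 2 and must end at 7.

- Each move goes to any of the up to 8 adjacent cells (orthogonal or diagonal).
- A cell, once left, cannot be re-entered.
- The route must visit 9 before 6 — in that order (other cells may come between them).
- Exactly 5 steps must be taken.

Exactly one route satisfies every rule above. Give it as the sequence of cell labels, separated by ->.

2 -> 5 -> 9 -> 6 -> 8 -> 7

The waypoints must appear in the order 9, 6, with no cell reused.
Route from 2: down to 5, down-right to 9, up to 6, down-left to 8, left to 7 — 5 moves in all.
Check: order respected (9 at step 2, 6 at step 3); 5 moves as required.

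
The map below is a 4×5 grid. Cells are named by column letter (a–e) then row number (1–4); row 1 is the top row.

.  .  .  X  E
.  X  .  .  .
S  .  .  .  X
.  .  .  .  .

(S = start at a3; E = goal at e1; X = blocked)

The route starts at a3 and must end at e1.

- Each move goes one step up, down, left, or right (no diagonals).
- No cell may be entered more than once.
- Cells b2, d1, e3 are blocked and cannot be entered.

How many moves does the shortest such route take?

The Manhattan distance from a3 to e1 is |3−1| + |1−5| = 6, so at least 6 moves are needed.
A route of 6 moves achieves this: a3 → b3 → c3 → c2 → d2 → e2 → e1.
Since 6 matches the lower bound, it is optimal.

6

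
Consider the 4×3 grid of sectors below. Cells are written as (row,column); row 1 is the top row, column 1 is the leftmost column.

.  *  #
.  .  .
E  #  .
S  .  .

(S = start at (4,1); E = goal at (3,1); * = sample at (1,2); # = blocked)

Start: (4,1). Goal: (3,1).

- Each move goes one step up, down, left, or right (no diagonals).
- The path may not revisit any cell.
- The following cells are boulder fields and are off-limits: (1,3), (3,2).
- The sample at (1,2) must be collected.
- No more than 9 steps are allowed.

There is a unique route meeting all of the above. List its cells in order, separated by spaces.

The budget equals the shortest possible length, so every move has to be on a shortest route through the required cells.
Route from (4,1): right 2 to (4,3), up 2 to (2,3), left 1 to (2,2), up 1 to (1,2), left 1 to (1,1), down 2 to (3,1) — 9 moves in all.
Check: all required cells visited; 9 ≤ 9 moves.

(4,1) (4,2) (4,3) (3,3) (2,3) (2,2) (1,2) (1,1) (2,1) (3,1)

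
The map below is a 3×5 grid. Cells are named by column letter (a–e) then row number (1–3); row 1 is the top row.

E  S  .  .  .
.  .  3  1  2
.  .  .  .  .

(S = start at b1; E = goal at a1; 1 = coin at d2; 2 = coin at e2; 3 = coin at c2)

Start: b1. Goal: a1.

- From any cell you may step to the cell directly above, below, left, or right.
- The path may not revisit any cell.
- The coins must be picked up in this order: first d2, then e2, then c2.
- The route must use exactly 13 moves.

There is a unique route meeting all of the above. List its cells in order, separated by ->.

b1 -> c1 -> d1 -> d2 -> e2 -> e3 -> d3 -> c3 -> c2 -> b2 -> b3 -> a3 -> a2 -> a1

The waypoints must appear in the order d2, e2, c2, with no cell reused.
Route from b1: right 2 to d1, down 1 to d2, right 1 to e2, down 1 to e3, left 2 to c3, up 1 to c2, left 1 to b2, down 1 to b3, left 1 to a3, up 2 to a1 — 13 moves in all.
Check: order respected (1 at step 3, 2 at step 4, 3 at step 8); 13 moves as required.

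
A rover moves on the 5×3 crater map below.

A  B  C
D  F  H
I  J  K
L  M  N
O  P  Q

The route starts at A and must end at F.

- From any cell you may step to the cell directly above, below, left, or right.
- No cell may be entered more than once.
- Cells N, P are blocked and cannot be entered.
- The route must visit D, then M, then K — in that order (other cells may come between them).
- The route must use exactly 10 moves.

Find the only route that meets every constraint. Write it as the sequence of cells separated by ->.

The waypoints must appear in the order D, M, K, with no cell reused.
Route from A: down 3 to L, right 1 to M, up 1 to J, right 1 to K, up 2 to C, left 1 to B, down 1 to F — 10 moves in all.
Check: order respected (D at step 1, M at step 4, K at step 6); 10 moves as required.

A -> D -> I -> L -> M -> J -> K -> H -> C -> B -> F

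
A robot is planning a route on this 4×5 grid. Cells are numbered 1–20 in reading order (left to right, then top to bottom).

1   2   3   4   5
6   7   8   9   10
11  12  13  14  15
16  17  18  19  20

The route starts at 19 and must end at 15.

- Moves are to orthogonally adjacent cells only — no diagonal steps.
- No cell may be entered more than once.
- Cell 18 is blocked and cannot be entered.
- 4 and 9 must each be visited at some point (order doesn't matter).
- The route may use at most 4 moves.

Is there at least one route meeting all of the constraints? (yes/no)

no

Even ignoring the no-revisit rule, getting from 19 to 15, taking the cheapest ordering 19 → 4 → 9 → 15 needs at least 3 + 1 + 2 = 6 moves (Manhattan distance per leg), which exceeds the 4-move limit.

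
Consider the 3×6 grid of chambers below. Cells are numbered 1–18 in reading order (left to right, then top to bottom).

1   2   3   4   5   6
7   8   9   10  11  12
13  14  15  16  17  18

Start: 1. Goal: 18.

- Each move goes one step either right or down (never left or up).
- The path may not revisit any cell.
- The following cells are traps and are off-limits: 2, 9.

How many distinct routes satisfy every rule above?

A right/down-only route from 1 to 18 makes exactly 2 down-moves and 5 right-moves in some order.
With no other constraints that would be C(7,2) = 21 routes.
Subtract routes through each blocked cell (inclusion–exclusion for overlaps): − through 2: 15 − through 9: 12 + through 2&9: 8 → 2.
That gives 2 routes.

2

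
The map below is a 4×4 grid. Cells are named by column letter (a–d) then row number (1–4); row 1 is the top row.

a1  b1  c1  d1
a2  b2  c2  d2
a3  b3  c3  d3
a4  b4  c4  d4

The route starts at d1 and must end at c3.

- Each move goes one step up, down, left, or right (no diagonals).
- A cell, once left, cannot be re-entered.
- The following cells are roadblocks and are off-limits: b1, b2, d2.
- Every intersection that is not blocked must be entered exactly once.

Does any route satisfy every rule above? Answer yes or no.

Cell a1 has only one open neighbour but is neither the start nor the goal, so a Hamiltonian route would have to both enter and leave it through the same neighbour — impossible without revisiting.

no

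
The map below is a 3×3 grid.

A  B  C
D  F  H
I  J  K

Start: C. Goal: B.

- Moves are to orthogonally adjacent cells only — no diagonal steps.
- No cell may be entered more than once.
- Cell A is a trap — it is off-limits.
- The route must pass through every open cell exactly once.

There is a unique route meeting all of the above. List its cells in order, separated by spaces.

C H K J I D F B

Need to visit all 8 open cells exactly once, starting at C and ending at B.
Cell D has only two open neighbours (I and F), so the path must pass straight through it: one of those is the cell it's entered from and the other is where it exits.
Route from C: 2× down (reaching K), 2× left (reaching I), up to D, right to F, up to B — 7 moves in all.
Check: all 8 open cells covered.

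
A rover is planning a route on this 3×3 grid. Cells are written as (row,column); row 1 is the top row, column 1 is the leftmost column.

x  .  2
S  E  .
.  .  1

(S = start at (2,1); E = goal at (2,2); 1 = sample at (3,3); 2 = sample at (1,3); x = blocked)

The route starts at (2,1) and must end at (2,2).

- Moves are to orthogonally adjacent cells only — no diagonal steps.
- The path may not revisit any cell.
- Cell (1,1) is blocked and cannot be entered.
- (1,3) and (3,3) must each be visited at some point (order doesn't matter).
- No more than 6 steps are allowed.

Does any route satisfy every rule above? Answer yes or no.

no

Even ignoring the no-revisit rule, getting from (2,1) to (2,2), taking the cheapest ordering (2,1) → (3,3) → (1,3) → (2,2) needs at least 3 + 2 + 2 = 7 moves (Manhattan distance per leg), which exceeds the 6-move limit.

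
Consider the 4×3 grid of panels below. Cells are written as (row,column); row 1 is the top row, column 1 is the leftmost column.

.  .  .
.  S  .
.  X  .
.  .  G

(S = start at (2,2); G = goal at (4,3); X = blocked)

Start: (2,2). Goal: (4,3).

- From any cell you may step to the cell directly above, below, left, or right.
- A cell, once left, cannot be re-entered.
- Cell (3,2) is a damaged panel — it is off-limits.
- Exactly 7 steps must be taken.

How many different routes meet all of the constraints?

Need simple routes of exactly 7 moves from (2,2) to (4,3) (Manhattan distance 3, so 2 moves are spent on a detour and 2 undoing it).
Enumerating: (2,2) (1,2) (1,1) (2,1) (3,1) (4,1) (4,2) (4,3) | (2,2) (2,1) (1,1) (1,2) (1,3) (2,3) (3,3) (4,3).
That gives 2 routes.

2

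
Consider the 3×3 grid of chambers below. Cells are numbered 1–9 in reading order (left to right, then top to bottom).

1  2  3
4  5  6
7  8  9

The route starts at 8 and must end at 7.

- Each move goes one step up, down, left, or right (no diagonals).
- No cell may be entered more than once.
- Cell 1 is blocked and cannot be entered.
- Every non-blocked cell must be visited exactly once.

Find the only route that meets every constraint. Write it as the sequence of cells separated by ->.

Need to visit all 8 open cells exactly once, starting at 8 and ending at 7.
Cell 4 has only two open neighbours (7 and 5), so the path must pass straight through it: one of those is the cell it's entered from and the other is where it exits.
Route from 8: right 1 to 9, up 2 to 3, left 1 to 2, down 1 to 5, left 1 to 4, down 1 to 7 — 7 moves in all.
Check: all 8 open cells covered.

8 -> 9 -> 6 -> 3 -> 2 -> 5 -> 4 -> 7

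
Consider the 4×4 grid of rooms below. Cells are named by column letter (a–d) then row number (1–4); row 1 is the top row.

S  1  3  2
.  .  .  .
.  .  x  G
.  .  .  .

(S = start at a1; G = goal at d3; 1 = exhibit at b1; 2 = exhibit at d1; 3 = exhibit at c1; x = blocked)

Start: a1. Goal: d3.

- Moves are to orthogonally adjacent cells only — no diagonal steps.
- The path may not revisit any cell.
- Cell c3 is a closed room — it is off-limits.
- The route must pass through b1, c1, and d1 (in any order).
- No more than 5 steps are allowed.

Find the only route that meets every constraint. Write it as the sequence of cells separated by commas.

Any route must reach b1, c1, and d1 and still end at d3 within 5 moves, so the order of the required stops is forced.
Route from a1: right 3 to d1, down 2 to d3 — 5 moves in all.
Check: all required cells visited; 5 ≤ 5 moves.

a1, b1, c1, d1, d2, d3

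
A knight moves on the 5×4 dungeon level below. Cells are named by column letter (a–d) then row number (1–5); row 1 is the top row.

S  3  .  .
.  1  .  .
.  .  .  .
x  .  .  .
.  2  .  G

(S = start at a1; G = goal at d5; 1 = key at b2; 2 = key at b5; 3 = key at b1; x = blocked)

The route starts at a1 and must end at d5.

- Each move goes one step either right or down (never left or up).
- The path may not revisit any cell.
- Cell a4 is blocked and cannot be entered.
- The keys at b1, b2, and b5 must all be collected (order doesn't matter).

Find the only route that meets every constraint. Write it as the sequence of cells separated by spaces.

Moves only go right or down, so the column and row indices never decrease.
Route from a1: right to b1, 4× down (reaching b5), 2× right (reaching d5) — 7 moves in all.
Check: all required cells visited.

a1 b1 b2 b3 b4 b5 c5 d5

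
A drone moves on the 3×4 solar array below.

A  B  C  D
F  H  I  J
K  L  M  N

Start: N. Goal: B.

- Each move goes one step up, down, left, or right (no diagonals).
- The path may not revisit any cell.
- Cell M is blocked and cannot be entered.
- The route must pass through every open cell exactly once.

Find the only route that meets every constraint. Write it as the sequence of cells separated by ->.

Need to visit all 11 open cells exactly once, starting at N and ending at B.
Route from N: up 2 to D, left 1 to C, down 1 to I, left 1 to H, down 1 to L, left 1 to K, up 2 to A, right 1 to B — 10 moves in all.
Check: all 11 open cells covered.

N -> J -> D -> C -> I -> H -> L -> K -> F -> A -> B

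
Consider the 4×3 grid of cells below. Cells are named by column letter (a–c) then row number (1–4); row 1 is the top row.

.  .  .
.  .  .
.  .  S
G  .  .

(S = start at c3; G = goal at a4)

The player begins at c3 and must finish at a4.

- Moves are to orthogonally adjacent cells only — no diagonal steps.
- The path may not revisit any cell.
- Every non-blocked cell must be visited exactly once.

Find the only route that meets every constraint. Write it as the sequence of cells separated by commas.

c3, c4, b4, b3, b2, c2, c1, b1, a1, a2, a3, a4

Need to visit all 12 open cells exactly once, starting at c3 and ending at a4.
Route from c3: down to c4, left to b4, 2× up (reaching b2), right to c2, up to c1, 2× left (reaching a1), 3× down (reaching a4) — 11 moves in all.
Check: all 12 open cells covered.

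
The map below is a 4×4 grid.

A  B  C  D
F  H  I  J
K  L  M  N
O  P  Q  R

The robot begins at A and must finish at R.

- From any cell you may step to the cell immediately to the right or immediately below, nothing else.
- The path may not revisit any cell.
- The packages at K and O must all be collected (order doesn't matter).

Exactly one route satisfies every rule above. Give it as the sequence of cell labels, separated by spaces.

A F K O P Q R

Moves only go right or down, so the column and row indices never decrease.
Route from A: 3× down (reaching O), 3× right (reaching R) — 6 moves in all.
Check: all required cells visited.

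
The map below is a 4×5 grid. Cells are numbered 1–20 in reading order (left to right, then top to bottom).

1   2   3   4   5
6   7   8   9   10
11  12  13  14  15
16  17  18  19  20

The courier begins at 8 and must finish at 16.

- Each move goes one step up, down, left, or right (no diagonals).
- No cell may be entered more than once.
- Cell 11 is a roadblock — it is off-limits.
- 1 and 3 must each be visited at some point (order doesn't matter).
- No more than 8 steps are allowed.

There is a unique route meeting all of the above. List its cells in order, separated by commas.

Any route must reach 1 and 3 and still end at 16 within 8 moves, so the order of the required stops is forced.
Route from 8: up to 3, 2× left (reaching 1), down to 6, right to 7, 2× down (reaching 17), left to 16 — 8 moves in all.
Check: all required cells visited; 8 ≤ 8 moves.

8, 3, 2, 1, 6, 7, 12, 17, 16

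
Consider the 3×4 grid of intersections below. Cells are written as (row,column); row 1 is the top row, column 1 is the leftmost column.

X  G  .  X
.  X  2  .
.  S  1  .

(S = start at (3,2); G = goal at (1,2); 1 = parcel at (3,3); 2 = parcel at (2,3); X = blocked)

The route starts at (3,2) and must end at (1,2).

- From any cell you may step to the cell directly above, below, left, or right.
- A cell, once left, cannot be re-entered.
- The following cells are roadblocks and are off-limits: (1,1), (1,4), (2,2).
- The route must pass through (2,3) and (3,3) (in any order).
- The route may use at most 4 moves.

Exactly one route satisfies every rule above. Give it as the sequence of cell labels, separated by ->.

(3,2) -> (3,3) -> (2,3) -> (1,3) -> (1,2)

The 4-move cap with required stops at (2,3), (3,3) leaves no slack for detours.
Route from (3,2): right to (3,3), 2× up (reaching (1,3)), left to (1,2) — 4 moves in all.
Check: all required cells visited; 4 ≤ 4 moves.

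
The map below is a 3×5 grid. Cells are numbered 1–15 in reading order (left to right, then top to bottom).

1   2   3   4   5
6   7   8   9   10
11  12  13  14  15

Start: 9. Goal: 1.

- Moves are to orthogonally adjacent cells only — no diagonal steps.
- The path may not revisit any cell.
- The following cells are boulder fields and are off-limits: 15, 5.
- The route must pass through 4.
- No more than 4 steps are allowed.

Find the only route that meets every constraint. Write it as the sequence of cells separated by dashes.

The 4-move cap with required stops at 4 leaves no slack for detours.
Route from 9: up 1 to 4, left 3 to 1 — 4 moves in all.
Check: all required cells visited; 4 ≤ 4 moves.

9 - 4 - 3 - 2 - 1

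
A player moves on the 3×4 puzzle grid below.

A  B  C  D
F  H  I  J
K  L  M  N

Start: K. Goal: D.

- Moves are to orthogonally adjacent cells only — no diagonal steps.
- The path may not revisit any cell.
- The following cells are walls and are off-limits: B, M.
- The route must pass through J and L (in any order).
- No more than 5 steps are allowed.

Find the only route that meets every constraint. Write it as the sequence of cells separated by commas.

The budget equals the shortest possible length, so every move has to be on a shortest route through the required cells.
Route from K: right to L, up to H, 2× right (reaching J), up to D — 5 moves in all.
Check: all required cells visited; 5 ≤ 5 moves.

K, L, H, I, J, D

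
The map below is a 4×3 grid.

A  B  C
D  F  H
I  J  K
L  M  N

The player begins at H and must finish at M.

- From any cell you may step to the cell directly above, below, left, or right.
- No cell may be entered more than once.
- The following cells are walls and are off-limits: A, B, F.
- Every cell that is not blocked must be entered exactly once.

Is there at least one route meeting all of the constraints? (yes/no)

no

Cell C has only one open neighbour but is neither the start nor the goal, so a Hamiltonian route would have to both enter and leave it through the same neighbour — impossible without revisiting.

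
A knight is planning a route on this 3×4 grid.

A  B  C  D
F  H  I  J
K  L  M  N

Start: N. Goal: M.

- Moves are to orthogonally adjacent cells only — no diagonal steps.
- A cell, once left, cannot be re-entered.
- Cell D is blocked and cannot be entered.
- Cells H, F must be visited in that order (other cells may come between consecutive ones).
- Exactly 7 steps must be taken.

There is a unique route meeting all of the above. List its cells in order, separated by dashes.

N - J - I - H - F - K - L - M

The waypoints must appear in the order H, F, with no cell reused.
Route from N: up 1 to J, left 3 to F, down 1 to K, right 2 to M — 7 moves in all.
Check: order respected (H at step 3, F at step 4); 7 moves as required.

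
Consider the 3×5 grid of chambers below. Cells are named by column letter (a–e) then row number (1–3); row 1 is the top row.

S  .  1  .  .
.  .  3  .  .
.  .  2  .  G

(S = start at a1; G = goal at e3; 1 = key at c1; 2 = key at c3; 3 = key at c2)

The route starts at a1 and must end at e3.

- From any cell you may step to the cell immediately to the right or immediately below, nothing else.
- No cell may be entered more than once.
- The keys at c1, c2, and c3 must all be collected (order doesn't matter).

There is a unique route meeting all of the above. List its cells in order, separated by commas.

Moves only go right or down, so the column and row indices never decrease.
Route from a1: 2× right (reaching c1), 2× down (reaching c3), 2× right (reaching e3) — 6 moves in all.
Check: all required cells visited.

a1, b1, c1, c2, c3, d3, e3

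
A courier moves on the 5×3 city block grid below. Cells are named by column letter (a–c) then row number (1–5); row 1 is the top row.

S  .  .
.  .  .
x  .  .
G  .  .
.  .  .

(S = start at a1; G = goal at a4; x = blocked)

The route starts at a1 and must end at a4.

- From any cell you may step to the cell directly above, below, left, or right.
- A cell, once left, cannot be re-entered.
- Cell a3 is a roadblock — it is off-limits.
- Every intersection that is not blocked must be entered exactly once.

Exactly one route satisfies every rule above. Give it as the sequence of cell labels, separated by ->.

Need to visit all 14 open cells exactly once, starting at a1 and ending at a4.
Route from a1: down to a2, right to b2, up to b1, right to c1, 2× down (reaching c3), left to b3, down to b4, right to c4, down to c5, 2× left (reaching a5), up to a4 — 13 moves in all.
Check: all 14 open cells covered.

a1 -> a2 -> b2 -> b1 -> c1 -> c2 -> c3 -> b3 -> b4 -> c4 -> c5 -> b5 -> a5 -> a4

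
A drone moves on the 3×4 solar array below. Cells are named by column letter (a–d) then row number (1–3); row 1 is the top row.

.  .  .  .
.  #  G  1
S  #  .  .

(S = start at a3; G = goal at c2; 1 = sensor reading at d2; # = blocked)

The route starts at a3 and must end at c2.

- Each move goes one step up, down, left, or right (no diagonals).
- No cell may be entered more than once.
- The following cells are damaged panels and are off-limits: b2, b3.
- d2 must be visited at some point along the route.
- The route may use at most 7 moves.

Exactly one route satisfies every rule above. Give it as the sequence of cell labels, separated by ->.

Any route must reach d2 and still end at c2 within 7 moves, so the order of the required stops is forced.
Route from a3: 2× up (reaching a1), 3× right (reaching d1), down to d2, left to c2 — 7 moves in all.
Check: all required cells visited; 7 ≤ 7 moves.

a3 -> a2 -> a1 -> b1 -> c1 -> d1 -> d2 -> c2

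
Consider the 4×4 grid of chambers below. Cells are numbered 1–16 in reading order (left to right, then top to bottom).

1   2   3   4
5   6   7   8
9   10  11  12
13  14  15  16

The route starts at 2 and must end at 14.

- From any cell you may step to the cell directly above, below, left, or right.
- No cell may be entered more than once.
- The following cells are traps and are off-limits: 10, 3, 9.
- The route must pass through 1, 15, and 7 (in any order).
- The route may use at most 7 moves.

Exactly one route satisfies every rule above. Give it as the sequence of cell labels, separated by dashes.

2 - 1 - 5 - 6 - 7 - 11 - 15 - 14

Any route must reach 1, 15, and 7 and still end at 14 within 7 moves, so the order of the required stops is forced.
Route from 2: left 1 to 1, down 1 to 5, right 2 to 7, down 2 to 15, left 1 to 14 — 7 moves in all.
Check: all required cells visited; 7 ≤ 7 moves.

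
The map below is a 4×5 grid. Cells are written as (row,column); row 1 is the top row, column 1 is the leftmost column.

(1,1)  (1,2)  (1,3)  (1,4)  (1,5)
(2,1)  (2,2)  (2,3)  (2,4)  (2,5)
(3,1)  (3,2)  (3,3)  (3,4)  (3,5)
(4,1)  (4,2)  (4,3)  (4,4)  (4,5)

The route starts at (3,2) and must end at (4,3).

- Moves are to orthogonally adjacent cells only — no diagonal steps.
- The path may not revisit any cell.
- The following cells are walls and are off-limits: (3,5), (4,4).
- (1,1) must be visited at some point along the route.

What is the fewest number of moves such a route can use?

8

Any route passes through (1,1) somewhere between (3,2) and (4,3). Summing Manhattan distances along the two legs ((3,2) → (1,1) → (4,3)) gives a lower bound of 3 + 5 = 8 moves.
A route of 8 moves achieves this: (3,2) → (2,2) → (1,2) → (1,1) → (2,1) → (3,1) → (4,1) → (4,2) → (4,3).
Since 8 matches the lower bound, it is optimal.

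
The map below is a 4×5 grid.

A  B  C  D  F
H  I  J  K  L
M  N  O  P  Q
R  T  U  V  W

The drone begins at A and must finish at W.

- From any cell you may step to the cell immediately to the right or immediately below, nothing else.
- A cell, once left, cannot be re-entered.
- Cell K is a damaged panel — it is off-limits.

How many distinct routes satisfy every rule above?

23

A right/down-only route from A to W makes exactly 3 down-moves and 4 right-moves in some order.
With no other constraints that would be C(7,3) = 35 routes.
Subtract routes through each blocked cell (inclusion–exclusion for overlaps): − through K: 12 → 23.
That gives 23 routes.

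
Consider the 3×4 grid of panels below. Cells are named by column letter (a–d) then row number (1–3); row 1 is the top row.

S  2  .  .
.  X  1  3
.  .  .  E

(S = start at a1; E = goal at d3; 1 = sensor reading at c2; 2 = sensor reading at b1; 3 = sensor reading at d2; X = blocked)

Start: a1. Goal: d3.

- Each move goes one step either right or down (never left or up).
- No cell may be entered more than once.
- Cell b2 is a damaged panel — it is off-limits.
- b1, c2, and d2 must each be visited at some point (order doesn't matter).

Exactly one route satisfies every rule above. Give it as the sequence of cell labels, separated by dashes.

a1 - b1 - c1 - c2 - d2 - d3

Moves only go right or down, so the column and row indices never decrease.
Route from a1: 2× right (reaching c1), down to c2, right to d2, down to d3 — 5 moves in all.
Check: all required cells visited.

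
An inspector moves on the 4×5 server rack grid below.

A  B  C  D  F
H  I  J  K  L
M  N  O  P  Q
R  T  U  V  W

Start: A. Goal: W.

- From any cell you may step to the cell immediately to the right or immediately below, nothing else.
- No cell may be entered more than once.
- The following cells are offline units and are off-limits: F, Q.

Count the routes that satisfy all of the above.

A right/down-only route from A to W makes exactly 3 down-moves and 4 right-moves in some order.
With no other constraints that would be C(7,3) = 35 routes.
Subtract routes through each blocked cell (inclusion–exclusion for overlaps): − through F: 1 − through Q: 15 + through F&Q: 1 → 20.
That gives 20 routes.

20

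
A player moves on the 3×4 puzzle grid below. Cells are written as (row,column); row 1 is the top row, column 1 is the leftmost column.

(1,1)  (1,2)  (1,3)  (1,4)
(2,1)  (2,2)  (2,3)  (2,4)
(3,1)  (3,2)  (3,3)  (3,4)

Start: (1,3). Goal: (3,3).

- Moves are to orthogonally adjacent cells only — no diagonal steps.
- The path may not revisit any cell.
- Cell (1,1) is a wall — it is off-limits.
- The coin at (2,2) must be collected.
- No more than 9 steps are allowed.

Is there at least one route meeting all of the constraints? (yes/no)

One route that works: (1,3) → (2,3) → (2,2) → (3,2) → (3,3).

yes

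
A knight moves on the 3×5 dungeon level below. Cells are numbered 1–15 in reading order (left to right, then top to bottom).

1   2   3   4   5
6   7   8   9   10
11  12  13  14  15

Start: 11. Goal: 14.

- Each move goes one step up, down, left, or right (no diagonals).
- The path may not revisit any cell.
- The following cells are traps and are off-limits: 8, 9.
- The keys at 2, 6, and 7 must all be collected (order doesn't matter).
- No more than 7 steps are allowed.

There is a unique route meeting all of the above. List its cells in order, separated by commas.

11, 6, 1, 2, 7, 12, 13, 14

The 7-move cap with required stops at 2, 6, 7 leaves no slack for detours.
Route from 11: 2× up (reaching 1), right to 2, 2× down (reaching 12), 2× right (reaching 14) — 7 moves in all.
Check: all required cells visited; 7 ≤ 7 moves.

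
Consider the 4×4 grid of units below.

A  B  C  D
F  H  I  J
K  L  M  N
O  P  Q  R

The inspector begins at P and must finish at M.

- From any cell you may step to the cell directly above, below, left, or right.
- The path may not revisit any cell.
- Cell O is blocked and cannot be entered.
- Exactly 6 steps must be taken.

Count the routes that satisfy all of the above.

4

Need simple routes of exactly 6 moves from P to M (Manhattan distance 2, so 2 moves are spent on a detour and 2 undoing it).
Enumerating: P L H B C I M | P L H I J N M | P L K F H I M | P Q R N J I M.
That gives 4 routes.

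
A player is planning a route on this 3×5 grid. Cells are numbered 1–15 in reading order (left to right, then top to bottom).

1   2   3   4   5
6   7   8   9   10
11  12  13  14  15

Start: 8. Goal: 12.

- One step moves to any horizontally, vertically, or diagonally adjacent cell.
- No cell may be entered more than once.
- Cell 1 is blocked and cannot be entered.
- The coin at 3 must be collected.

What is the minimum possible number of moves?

Any route passes through 3 somewhere between 8 and 12. Summing Chebyshev distances along the two legs (8 → 3 → 12) gives a lower bound of 1 + 2 = 3 moves.
A route of 3 moves achieves this: 8 → 3 → 7 → 12.
Since 3 matches the lower bound, it is optimal.

3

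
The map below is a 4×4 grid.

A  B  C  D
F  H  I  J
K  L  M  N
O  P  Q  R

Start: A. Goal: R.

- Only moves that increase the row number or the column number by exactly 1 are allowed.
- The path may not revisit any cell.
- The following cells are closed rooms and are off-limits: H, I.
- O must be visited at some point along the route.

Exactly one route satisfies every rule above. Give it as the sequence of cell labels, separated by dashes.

A - F - K - O - P - Q - R

Moves only go right or down, so the column and row indices never decrease.
Route from A: 3× down (reaching O), 3× right (reaching R) — 6 moves in all.
Check: all required cells visited.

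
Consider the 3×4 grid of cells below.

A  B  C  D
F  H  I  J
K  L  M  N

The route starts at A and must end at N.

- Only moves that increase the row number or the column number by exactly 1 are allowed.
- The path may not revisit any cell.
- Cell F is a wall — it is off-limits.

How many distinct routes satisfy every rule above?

6

A right/down-only route from A to N makes exactly 2 down-moves and 3 right-moves in some order.
With no other constraints that would be C(5,2) = 10 routes.
Subtract routes through each blocked cell (inclusion–exclusion for overlaps): − through F: 4 → 6.
That gives 6 routes.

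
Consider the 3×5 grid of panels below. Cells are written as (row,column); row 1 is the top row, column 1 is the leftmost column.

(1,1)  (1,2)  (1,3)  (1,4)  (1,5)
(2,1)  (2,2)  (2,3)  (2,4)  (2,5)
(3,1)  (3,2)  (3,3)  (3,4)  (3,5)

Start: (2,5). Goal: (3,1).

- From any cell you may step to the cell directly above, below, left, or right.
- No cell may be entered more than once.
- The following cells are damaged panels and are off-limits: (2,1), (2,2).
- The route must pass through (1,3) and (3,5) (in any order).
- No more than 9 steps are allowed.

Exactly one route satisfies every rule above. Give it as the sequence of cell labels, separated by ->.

(2,5) -> (3,5) -> (3,4) -> (2,4) -> (1,4) -> (1,3) -> (2,3) -> (3,3) -> (3,2) -> (3,1)

The budget equals the shortest possible length, so every move has to be on a shortest route through the required cells.
Route from (2,5): down 1 to (3,5), left 1 to (3,4), up 2 to (1,4), left 1 to (1,3), down 2 to (3,3), left 2 to (3,1) — 9 moves in all.
Check: all required cells visited; 9 ≤ 9 moves.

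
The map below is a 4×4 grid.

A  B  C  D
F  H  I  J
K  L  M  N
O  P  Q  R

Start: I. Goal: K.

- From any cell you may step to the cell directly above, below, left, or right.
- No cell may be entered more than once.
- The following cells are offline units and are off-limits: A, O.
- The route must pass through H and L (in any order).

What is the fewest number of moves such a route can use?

Any route passes through H and L in some order between I and K. Summing Manhattan distances along each leg and taking the cheapest ordering (I → H → L → K) gives a lower bound of 1 + 1 + 1 = 3 moves.
A route of 3 moves achieves this: I → H → L → K.
Since 3 matches the lower bound, it is optimal.

3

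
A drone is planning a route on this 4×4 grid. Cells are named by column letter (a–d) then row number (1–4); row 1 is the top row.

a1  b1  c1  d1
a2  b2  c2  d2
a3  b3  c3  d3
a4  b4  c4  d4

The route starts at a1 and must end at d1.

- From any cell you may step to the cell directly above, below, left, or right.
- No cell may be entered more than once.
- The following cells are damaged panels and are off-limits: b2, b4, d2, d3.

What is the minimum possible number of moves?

3

The Manhattan distance from a1 to d1 is |1−1| + |1−4| = 3, so at least 3 moves are needed.
A route of 3 moves achieves this: a1 → b1 → c1 → d1.
Since 3 matches the lower bound, it is optimal.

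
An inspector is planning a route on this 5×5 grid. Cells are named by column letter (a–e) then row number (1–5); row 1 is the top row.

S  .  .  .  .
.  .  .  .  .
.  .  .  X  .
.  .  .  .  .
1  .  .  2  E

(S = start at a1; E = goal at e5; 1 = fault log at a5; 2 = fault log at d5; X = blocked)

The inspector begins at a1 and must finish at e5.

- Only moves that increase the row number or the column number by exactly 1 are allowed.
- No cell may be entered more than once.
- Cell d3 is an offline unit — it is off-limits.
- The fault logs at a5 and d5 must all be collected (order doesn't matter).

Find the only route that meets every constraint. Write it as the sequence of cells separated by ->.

a1 -> a2 -> a3 -> a4 -> a5 -> b5 -> c5 -> d5 -> e5

Moves only go right or down, so the column and row indices never decrease.
Route from a1: 4× down (reaching a5), 4× right (reaching e5) — 8 moves in all.
Check: all required cells visited.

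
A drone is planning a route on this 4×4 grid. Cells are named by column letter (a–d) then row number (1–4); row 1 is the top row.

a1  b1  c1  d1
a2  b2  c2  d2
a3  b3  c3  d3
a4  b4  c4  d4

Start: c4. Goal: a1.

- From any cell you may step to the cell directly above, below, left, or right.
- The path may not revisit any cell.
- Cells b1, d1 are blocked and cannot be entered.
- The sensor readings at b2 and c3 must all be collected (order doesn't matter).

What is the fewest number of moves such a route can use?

5

Any route passes through b2 and c3 in some order between c4 and a1. Summing Manhattan distances along each leg and taking the cheapest ordering (c4 → c3 → b2 → a1) gives a lower bound of 1 + 2 + 2 = 5 moves.
A route of 5 moves achieves this: c4 → c3 → c2 → b2 → a2 → a1.
Since 5 matches the lower bound, it is optimal.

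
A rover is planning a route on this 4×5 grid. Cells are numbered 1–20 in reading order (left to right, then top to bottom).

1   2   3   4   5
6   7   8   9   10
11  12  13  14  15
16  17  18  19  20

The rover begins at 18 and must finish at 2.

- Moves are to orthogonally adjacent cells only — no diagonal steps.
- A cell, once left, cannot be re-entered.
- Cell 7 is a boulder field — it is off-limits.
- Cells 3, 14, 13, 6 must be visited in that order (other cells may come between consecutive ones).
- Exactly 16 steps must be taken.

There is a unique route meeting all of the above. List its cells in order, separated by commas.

18, 19, 20, 15, 10, 5, 4, 3, 8, 9, 14, 13, 12, 11, 6, 1, 2

The waypoints must appear in the order 3, 14, 13, 6, with no cell reused.
Route from 18: 2× right (reaching 20), 3× up (reaching 5), 2× left (reaching 3), down to 8, right to 9, down to 14, 3× left (reaching 11), 2× up (reaching 1), right to 2 — 16 moves in all.
Check: order respected (3 at step 7, 14 at step 10, 13 at step 11, 6 at step 14); 16 moves as required.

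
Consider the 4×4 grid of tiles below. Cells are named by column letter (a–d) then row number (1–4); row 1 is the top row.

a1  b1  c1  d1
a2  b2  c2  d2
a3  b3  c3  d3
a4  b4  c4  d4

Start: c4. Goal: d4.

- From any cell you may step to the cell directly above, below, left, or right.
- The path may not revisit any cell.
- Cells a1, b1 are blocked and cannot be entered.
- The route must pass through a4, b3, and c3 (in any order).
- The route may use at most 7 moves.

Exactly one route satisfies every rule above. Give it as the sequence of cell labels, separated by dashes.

The 7-move cap with required stops at a4, b3, c3 leaves no slack for detours.
Route from c4: 2× left (reaching a4), up to a3, 3× right (reaching d3), down to d4 — 7 moves in all.
Check: all required cells visited; 7 ≤ 7 moves.

c4 - b4 - a4 - a3 - b3 - c3 - d3 - d4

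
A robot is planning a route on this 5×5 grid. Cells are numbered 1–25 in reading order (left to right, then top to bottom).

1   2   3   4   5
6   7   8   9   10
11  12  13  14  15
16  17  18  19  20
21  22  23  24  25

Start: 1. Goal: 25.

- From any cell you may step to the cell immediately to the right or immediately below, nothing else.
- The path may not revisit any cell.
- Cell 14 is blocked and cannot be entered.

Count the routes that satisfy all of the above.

A right/down-only route from 1 to 25 makes exactly 4 down-moves and 4 right-moves in some order.
With no other constraints that would be C(8,4) = 70 routes.
Subtract routes through each blocked cell (inclusion–exclusion for overlaps): − through 14: 30 → 40.
That gives 40 routes.

40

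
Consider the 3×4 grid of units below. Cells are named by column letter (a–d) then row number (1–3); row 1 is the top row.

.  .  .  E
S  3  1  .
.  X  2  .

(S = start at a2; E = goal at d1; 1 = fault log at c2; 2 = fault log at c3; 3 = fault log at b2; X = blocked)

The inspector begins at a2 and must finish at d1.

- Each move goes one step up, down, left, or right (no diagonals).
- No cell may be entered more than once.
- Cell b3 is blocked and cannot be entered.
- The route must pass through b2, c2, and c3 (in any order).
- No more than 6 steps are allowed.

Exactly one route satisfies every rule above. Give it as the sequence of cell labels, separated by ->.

Any route must reach b2, c2, and c3 and still end at d1 within 6 moves, so the order of the required stops is forced.
Route from a2: 2× right (reaching c2), down to c3, right to d3, 2× up (reaching d1) — 6 moves in all.
Check: all required cells visited; 6 ≤ 6 moves.

a2 -> b2 -> c2 -> c3 -> d3 -> d2 -> d1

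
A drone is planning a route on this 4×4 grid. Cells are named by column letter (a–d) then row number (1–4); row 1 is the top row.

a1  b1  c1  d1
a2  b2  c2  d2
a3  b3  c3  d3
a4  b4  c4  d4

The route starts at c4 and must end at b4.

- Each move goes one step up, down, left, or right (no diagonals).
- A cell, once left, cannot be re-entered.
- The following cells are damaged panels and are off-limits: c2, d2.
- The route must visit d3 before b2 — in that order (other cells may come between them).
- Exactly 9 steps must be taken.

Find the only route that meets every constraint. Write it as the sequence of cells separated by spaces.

c4 d4 d3 c3 b3 b2 a2 a3 a4 b4

The waypoints must appear in the order d3, b2, with no cell reused.
Route from c4: right 1 to d4, up 1 to d3, left 2 to b3, up 1 to b2, left 1 to a2, down 2 to a4, right 1 to b4 — 9 moves in all.
Check: order respected (d3 at step 2, b2 at step 5); 9 moves as required.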